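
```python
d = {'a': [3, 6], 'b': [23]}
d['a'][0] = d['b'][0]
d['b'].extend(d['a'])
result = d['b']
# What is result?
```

After line 1: d = {'a': [3, 6], 'b': [23]}
After line 2 (a[0] = b[0] = 23): d = {'a': [23, 6], 'b': [23]}
After line 3 (b.extend(a) appends [23, 6]): d = {'a': [23, 6], 'b': [23, 23, 6]}
After line 4: result = d['b'] = [23, 23, 6]

[23, 23, 6]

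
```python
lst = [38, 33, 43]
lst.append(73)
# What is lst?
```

[38, 33, 43, 73]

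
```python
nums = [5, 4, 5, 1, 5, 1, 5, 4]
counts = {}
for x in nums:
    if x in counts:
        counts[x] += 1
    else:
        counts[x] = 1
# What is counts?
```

Initial: counts = {}, nums = [5, 4, 5, 1, 5, 1, 5, 4]
See 5: counts = {5: 1}
See 4: counts = {5: 1, 4: 1}
See 5: counts = {5: 2, 4: 1}
See 1: counts = {5: 2, 4: 1, 1: 1}
See 5: counts = {5: 3, 4: 1, 1: 1}
See 1: counts = {5: 3, 4: 1, 1: 2}
See 5: counts = {5: 4, 4: 1, 1: 2}
See 4: counts = {5: 4, 4: 2, 1: 2}

{5: 4, 4: 2, 1: 2}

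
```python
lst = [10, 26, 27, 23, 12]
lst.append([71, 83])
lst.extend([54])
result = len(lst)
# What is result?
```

After line 1: lst = [10, 26, 27, 23, 12]
After line 2 (append adds [71, 83] as single element): lst = [10, 26, 27, 23, 12, [71, 83]]
After line 3 (extend unpacks [54], adds 54): lst = [10, 26, 27, 23, 12, [71, 83], 54]
After line 4: result = len(lst) = 7

7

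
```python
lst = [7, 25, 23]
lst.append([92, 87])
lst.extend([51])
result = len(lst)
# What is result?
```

After line 1: lst = [7, 25, 23]
After line 2 (append adds [92, 87] as single element): lst = [7, 25, 23, [92, 87]]
After line 3 (extend unpacks [51], adds 51): lst = [7, 25, 23, [92, 87], 51]
After line 4: result = len(lst) = 5

5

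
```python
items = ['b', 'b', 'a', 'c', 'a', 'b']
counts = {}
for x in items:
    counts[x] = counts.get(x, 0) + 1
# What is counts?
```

Initial: counts = {}, items = ['b', 'b', 'a', 'c', 'a', 'b']
See 'b': counts = {'b': 1}
See 'b': counts = {'b': 2}
See 'a': counts = {'b': 2, 'a': 1}
See 'c': counts = {'b': 2, 'a': 1, 'c': 1}
See 'a': counts = {'b': 2, 'a': 2, 'c': 1}
See 'b': counts = {'b': 3, 'a': 2, 'c': 1}

{'b': 3, 'a': 2, 'c': 1}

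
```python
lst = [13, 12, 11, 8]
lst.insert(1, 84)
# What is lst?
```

[13, 84, 12, 11, 8]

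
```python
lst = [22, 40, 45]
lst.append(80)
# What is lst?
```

[22, 40, 45, 80]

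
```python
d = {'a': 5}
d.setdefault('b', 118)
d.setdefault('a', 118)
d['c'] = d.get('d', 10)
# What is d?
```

After line 1: d = {'a': 5}
After line 2 (setdefault adds 'b'=118): d = {'a': 5, 'b': 118}
After line 3 (setdefault 'a' no-op, already exists): d = {'a': 5, 'b': 118}
After line 4 (get('d', 10) returns default since 'd' not in d): d = {'a': 5, 'b': 118, 'c': 10}

{'a': 5, 'b': 118, 'c': 10}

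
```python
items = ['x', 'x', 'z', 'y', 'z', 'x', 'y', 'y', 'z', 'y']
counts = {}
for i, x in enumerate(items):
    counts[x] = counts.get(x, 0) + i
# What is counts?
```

Initial: counts = {}, items = ['x', 'x', 'z', 'y', 'z', 'x', 'y', 'y', 'z', 'y']
i=0, x='x': counts = {'x': 0}
i=1, x='x': counts = {'x': 1}
i=2, x='z': counts = {'x': 1, 'z': 2}
i=3, x='y': counts = {'x': 1, 'z': 2, 'y': 3}
i=4, x='z': counts = {'x': 1, 'z': 6, 'y': 3}
i=5, x='x': counts = {'x': 6, 'z': 6, 'y': 3}
i=6, x='y': counts = {'x': 6, 'z': 6, 'y': 9}
i=7, x='y': counts = {'x': 6, 'z': 6, 'y': 16}
i=8, x='z': counts = {'x': 6, 'z': 14, 'y': 16}
i=9, x='y': counts = {'x': 6, 'z': 14, 'y': 25}

{'x': 6, 'z': 14, 'y': 25}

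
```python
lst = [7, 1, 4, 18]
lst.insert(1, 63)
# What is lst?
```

[7, 63, 1, 4, 18]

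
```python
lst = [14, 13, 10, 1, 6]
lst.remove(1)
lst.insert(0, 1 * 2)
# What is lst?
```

After line 1: lst = [14, 13, 10, 1, 6]
After line 2 (remove first 1): lst = [14, 13, 10, 6]
After line 3 (insert 2 at index 0): lst = [2, 14, 13, 10, 6]

[2, 14, 13, 10, 6]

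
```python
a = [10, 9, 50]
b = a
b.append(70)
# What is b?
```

After line 1: a = [10, 9, 50]
After line 2 (b = a is an alias, same object): a = [10, 9, 50], b = [10, 9, 50]
After line 3 (b.append mutates the shared list): a = [10, 9, 50, 70], b = [10, 9, 50, 70]

[10, 9, 50, 70]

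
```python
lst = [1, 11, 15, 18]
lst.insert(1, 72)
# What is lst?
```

[1, 72, 11, 15, 18]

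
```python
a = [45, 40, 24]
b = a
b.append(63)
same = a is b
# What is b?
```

After line 1: a = [45, 40, 24]
After line 2 (b = a is an alias, same object): a = [45, 40, 24], b = [45, 40, 24]
After line 3 (b.append mutates the shared list): a = [45, 40, 24, 63], b = [45, 40, 24, 63]
After line 4 (same = a is b; same object -> True): same = True

[45, 40, 24, 63]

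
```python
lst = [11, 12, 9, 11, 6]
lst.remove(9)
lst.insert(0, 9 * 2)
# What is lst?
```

After line 1: lst = [11, 12, 9, 11, 6]
After line 2 (remove first 9): lst = [11, 12, 11, 6]
After line 3 (insert 18 at index 0): lst = [18, 11, 12, 11, 6]

[18, 11, 12, 11, 6]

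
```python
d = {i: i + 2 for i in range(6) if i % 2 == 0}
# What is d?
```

{0: 2, 2: 4, 4: 6}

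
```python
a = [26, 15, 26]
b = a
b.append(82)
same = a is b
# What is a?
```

After line 1: a = [26, 15, 26]
After line 2 (b = a is an alias, same object): a = [26, 15, 26], b = [26, 15, 26]
After line 3 (b.append mutates the shared list): a = [26, 15, 26, 82], b = [26, 15, 26, 82]
After line 4 (same = a is b; same object -> True): same = True

[26, 15, 26, 82]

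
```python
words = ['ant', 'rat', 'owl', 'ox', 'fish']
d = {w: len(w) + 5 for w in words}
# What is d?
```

{'ant': 8, 'rat': 8, 'owl': 8, 'ox': 7, 'fish': 9}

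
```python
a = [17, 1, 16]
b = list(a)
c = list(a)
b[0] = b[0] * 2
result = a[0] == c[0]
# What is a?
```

After line 1: a = [17, 1, 16]
After line 2 (b = list(a), copy): a = [17, 1, 16], b = [17, 1, 16]
After line 3 (c = list(a) is a copy, new object): c = [17, 1, 16]
After line 4 (b[0] = 17 * 2 = 34; only b mutates (copy)): a = [17, 1, 16], b = [34, 1, 16], c = [17, 1, 16]
After line 5 (a[0] = 17, c[0] = 17; result = True)

[17, 1, 16]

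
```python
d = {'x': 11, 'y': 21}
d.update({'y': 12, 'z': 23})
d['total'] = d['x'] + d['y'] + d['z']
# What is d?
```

After line 1: d = {'x': 11, 'y': 21}
After line 2 (y overwritten, z added): d = {'x': 11, 'y': 12, 'z': 23}
After line 3 (total = 11 + 12 + 23 = 46): d = {'x': 11, 'y': 12, 'z': 23, 'total': 46}

{'x': 11, 'y': 12, 'z': 23, 'total': 46}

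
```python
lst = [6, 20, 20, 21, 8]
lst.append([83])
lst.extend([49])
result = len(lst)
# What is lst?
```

After line 1: lst = [6, 20, 20, 21, 8]
After line 2 (append adds [83] as single element): lst = [6, 20, 20, 21, 8, [83]]
After line 3 (extend unpacks [49], adds 49): lst = [6, 20, 20, 21, 8, [83], 49]
After line 4: result = len(lst) = 7

[6, 20, 20, 21, 8, [83], 49]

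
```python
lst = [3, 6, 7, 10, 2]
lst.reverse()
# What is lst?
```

[2, 10, 7, 6, 3]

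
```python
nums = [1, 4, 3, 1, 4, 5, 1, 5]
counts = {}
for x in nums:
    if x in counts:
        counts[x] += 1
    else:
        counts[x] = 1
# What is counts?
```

Initial: counts = {}, nums = [1, 4, 3, 1, 4, 5, 1, 5]
See 1: counts = {1: 1}
See 4: counts = {1: 1, 4: 1}
See 3: counts = {1: 1, 4: 1, 3: 1}
See 1: counts = {1: 2, 4: 1, 3: 1}
See 4: counts = {1: 2, 4: 2, 3: 1}
See 5: counts = {1: 2, 4: 2, 3: 1, 5: 1}
See 1: counts = {1: 3, 4: 2, 3: 1, 5: 1}
See 5: counts = {1: 3, 4: 2, 3: 1, 5: 2}

{1: 3, 4: 2, 3: 1, 5: 2}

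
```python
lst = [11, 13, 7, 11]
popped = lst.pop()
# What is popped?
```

11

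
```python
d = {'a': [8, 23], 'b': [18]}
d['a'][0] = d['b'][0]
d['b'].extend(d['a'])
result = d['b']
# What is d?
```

After line 1: d = {'a': [8, 23], 'b': [18]}
After line 2 (a[0] = b[0] = 18): d = {'a': [18, 23], 'b': [18]}
After line 3 (b.extend(a) appends [18, 23]): d = {'a': [18, 23], 'b': [18, 18, 23]}
After line 4: result = d['b'] = [18, 18, 23]

{'a': [18, 23], 'b': [18, 18, 23]}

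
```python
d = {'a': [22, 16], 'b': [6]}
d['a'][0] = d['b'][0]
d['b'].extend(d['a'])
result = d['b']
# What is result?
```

After line 1: d = {'a': [22, 16], 'b': [6]}
After line 2 (a[0] = b[0] = 6): d = {'a': [6, 16], 'b': [6]}
After line 3 (b.extend(a) appends [6, 16]): d = {'a': [6, 16], 'b': [6, 6, 16]}
After line 4: result = d['b'] = [6, 6, 16]

[6, 6, 16]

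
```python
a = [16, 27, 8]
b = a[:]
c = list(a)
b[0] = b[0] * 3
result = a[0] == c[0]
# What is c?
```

After line 1: a = [16, 27, 8]
After line 2 (b = a[:], copy): a = [16, 27, 8], b = [16, 27, 8]
After line 3 (c = list(a) is a copy, new object): c = [16, 27, 8]
After line 4 (b[0] = 16 * 3 = 48; only b mutates (copy)): a = [16, 27, 8], b = [48, 27, 8], c = [16, 27, 8]
After line 5 (a[0] = 16, c[0] = 16; result = True)

[16, 27, 8]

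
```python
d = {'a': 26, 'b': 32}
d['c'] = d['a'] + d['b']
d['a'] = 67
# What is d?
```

After line 1: d = {'a': 26, 'b': 32}
After line 2 (d['c'] = 26 + 32): d = {'a': 26, 'b': 32, 'c': 58}
After line 3: d = {'a': 67, 'b': 32, 'c': 58}

{'a': 67, 'b': 32, 'c': 58}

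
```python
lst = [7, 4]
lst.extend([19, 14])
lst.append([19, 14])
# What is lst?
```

After line 1: lst = [7, 4]
After line 2 (extend unpacks [19, 14]): lst = [7, 4, 19, 14]
After line 3 (append adds [19, 14] as single element): lst = [7, 4, 19, 14, [19, 14]]

[7, 4, 19, 14, [19, 14]]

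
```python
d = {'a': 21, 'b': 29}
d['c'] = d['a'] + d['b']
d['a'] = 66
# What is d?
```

After line 1: d = {'a': 21, 'b': 29}
After line 2 (d['c'] = 21 + 29): d = {'a': 21, 'b': 29, 'c': 50}
After line 3: d = {'a': 66, 'b': 29, 'c': 50}

{'a': 66, 'b': 29, 'c': 50}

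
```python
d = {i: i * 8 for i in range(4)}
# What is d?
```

{0: 0, 1: 8, 2: 16, 3: 24}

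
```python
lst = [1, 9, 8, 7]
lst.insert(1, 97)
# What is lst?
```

[1, 97, 9, 8, 7]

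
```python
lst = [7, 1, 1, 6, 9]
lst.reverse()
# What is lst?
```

[9, 6, 1, 1, 7]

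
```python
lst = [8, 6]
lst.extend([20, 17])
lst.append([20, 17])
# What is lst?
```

After line 1: lst = [8, 6]
After line 2 (extend unpacks [20, 17]): lst = [8, 6, 20, 17]
After line 3 (append adds [20, 17] as single element): lst = [8, 6, 20, 17, [20, 17]]

[8, 6, 20, 17, [20, 17]]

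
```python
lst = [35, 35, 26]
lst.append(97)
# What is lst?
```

[35, 35, 26, 97]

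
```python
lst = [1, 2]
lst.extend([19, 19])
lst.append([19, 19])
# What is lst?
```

After line 1: lst = [1, 2]
After line 2 (extend unpacks [19, 19]): lst = [1, 2, 19, 19]
After line 3 (append adds [19, 19] as single element): lst = [1, 2, 19, 19, [19, 19]]

[1, 2, 19, 19, [19, 19]]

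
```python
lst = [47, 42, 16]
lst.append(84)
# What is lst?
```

[47, 42, 16, 84]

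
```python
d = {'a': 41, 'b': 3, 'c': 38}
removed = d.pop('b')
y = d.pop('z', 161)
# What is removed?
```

After line 1: d = {'a': 41, 'b': 3, 'c': 38}
After line 2 (pop 'b' returns 3): d = {'a': 41, 'c': 38}, removed = 3
After line 3 (pop 'z' missing, returns default 161): d = {'a': 41, 'c': 38}, y = 161

3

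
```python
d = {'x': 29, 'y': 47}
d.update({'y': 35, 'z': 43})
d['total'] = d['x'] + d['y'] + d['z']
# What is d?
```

After line 1: d = {'x': 29, 'y': 47}
After line 2 (y overwritten, z added): d = {'x': 29, 'y': 35, 'z': 43}
After line 3 (total = 29 + 35 + 43 = 107): d = {'x': 29, 'y': 35, 'z': 43, 'total': 107}

{'x': 29, 'y': 35, 'z': 43, 'total': 107}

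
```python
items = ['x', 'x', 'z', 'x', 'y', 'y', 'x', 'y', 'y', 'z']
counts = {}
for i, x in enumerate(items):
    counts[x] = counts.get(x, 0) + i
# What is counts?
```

Initial: counts = {}, items = ['x', 'x', 'z', 'x', 'y', 'y', 'x', 'y', 'y', 'z']
i=0, x='x': counts = {'x': 0}
i=1, x='x': counts = {'x': 1}
i=2, x='z': counts = {'x': 1, 'z': 2}
i=3, x='x': counts = {'x': 4, 'z': 2}
i=4, x='y': counts = {'x': 4, 'z': 2, 'y': 4}
i=5, x='y': counts = {'x': 4, 'z': 2, 'y': 9}
i=6, x='x': counts = {'x': 10, 'z': 2, 'y': 9}
i=7, x='y': counts = {'x': 10, 'z': 2, 'y': 16}
i=8, x='y': counts = {'x': 10, 'z': 2, 'y': 24}
i=9, x='z': counts = {'x': 10, 'z': 11, 'y': 24}

{'x': 10, 'z': 11, 'y': 24}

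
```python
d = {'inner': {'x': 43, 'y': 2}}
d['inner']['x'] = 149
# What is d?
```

After line 1: d = {'inner': {'x': 43, 'y': 2}}
After line 2 (inner x overwritten): d = {'inner': {'x': 149, 'y': 2}}

{'inner': {'x': 149, 'y': 2}}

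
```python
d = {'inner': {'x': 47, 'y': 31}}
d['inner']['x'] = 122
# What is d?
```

After line 1: d = {'inner': {'x': 47, 'y': 31}}
After line 2 (inner x overwritten): d = {'inner': {'x': 122, 'y': 31}}

{'inner': {'x': 122, 'y': 31}}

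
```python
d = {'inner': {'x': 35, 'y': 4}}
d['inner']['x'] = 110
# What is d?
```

After line 1: d = {'inner': {'x': 35, 'y': 4}}
After line 2 (inner x overwritten): d = {'inner': {'x': 110, 'y': 4}}

{'inner': {'x': 110, 'y': 4}}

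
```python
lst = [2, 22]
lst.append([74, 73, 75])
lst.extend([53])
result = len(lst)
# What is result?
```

After line 1: lst = [2, 22]
After line 2 (append adds [74, 73, 75] as single element): lst = [2, 22, [74, 73, 75]]
After line 3 (extend unpacks [53], adds 53): lst = [2, 22, [74, 73, 75], 53]
After line 4: result = len(lst) = 4

4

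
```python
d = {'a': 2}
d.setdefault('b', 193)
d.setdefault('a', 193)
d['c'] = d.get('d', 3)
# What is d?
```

After line 1: d = {'a': 2}
After line 2 (setdefault adds 'b'=193): d = {'a': 2, 'b': 193}
After line 3 (setdefault 'a' no-op, already exists): d = {'a': 2, 'b': 193}
After line 4 (get('d', 3) returns default since 'd' not in d): d = {'a': 2, 'b': 193, 'c': 3}

{'a': 2, 'b': 193, 'c': 3}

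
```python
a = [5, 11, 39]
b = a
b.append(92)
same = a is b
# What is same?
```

After line 1: a = [5, 11, 39]
After line 2 (b = a is an alias, same object): a = [5, 11, 39], b = [5, 11, 39]
After line 3 (b.append mutates the shared list): a = [5, 11, 39, 92], b = [5, 11, 39, 92]
After line 4 (same = a is b; same object -> True): same = True

True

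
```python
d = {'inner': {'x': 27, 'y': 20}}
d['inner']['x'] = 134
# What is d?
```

After line 1: d = {'inner': {'x': 27, 'y': 20}}
After line 2 (inner x overwritten): d = {'inner': {'x': 134, 'y': 20}}

{'inner': {'x': 134, 'y': 20}}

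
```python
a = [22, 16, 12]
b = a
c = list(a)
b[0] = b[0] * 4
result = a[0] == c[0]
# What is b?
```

After line 1: a = [22, 16, 12]
After line 2 (b = a, alias): a = [22, 16, 12], b = [22, 16, 12]
After line 3 (c = list(a) is a copy, new object): c = [22, 16, 12]
After line 4 (b[0] = 22 * 4 = 88; mutates shared a/b): a = b = [88, 16, 12], c = [22, 16, 12]
After line 5 (a[0] = 88, c[0] = 22; result = False)

[88, 16, 12]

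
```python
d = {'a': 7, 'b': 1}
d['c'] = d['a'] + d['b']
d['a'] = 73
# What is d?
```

After line 1: d = {'a': 7, 'b': 1}
After line 2 (d['c'] = 7 + 1): d = {'a': 7, 'b': 1, 'c': 8}
After line 3: d = {'a': 73, 'b': 1, 'c': 8}

{'a': 73, 'b': 1, 'c': 8}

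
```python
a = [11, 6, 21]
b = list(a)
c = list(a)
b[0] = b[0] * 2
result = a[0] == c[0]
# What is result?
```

After line 1: a = [11, 6, 21]
After line 2 (b = list(a), copy): a = [11, 6, 21], b = [11, 6, 21]
After line 3 (c = list(a) is a copy, new object): c = [11, 6, 21]
After line 4 (b[0] = 11 * 2 = 22; only b mutates (copy)): a = [11, 6, 21], b = [22, 6, 21], c = [11, 6, 21]
After line 5 (a[0] = 11, c[0] = 11; result = True)

True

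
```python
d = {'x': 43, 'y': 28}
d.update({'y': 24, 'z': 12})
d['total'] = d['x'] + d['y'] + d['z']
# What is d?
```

After line 1: d = {'x': 43, 'y': 28}
After line 2 (y overwritten, z added): d = {'x': 43, 'y': 24, 'z': 12}
After line 3 (total = 43 + 24 + 12 = 79): d = {'x': 43, 'y': 24, 'z': 12, 'total': 79}

{'x': 43, 'y': 24, 'z': 12, 'total': 79}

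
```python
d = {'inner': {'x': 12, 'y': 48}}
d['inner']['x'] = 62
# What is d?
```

After line 1: d = {'inner': {'x': 12, 'y': 48}}
After line 2 (inner x overwritten): d = {'inner': {'x': 62, 'y': 48}}

{'inner': {'x': 62, 'y': 48}}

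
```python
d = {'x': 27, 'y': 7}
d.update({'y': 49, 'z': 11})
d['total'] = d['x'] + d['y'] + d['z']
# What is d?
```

After line 1: d = {'x': 27, 'y': 7}
After line 2 (y overwritten, z added): d = {'x': 27, 'y': 49, 'z': 11}
After line 3 (total = 27 + 49 + 11 = 87): d = {'x': 27, 'y': 49, 'z': 11, 'total': 87}

{'x': 27, 'y': 49, 'z': 11, 'total': 87}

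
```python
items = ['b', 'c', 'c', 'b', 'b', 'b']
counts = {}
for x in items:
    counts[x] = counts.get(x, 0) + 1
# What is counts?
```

Initial: counts = {}, items = ['b', 'c', 'c', 'b', 'b', 'b']
See 'b': counts = {'b': 1}
See 'c': counts = {'b': 1, 'c': 1}
See 'c': counts = {'b': 1, 'c': 2}
See 'b': counts = {'b': 2, 'c': 2}
See 'b': counts = {'b': 3, 'c': 2}
See 'b': counts = {'b': 4, 'c': 2}

{'b': 4, 'c': 2}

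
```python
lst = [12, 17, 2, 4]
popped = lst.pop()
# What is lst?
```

[12, 17, 2]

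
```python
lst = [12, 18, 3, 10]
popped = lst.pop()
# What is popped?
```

10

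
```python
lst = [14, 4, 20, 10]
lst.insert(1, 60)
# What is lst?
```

[14, 60, 4, 20, 10]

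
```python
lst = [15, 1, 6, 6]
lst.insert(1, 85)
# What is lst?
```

[15, 85, 1, 6, 6]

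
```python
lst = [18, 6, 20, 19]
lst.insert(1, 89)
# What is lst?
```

[18, 89, 6, 20, 19]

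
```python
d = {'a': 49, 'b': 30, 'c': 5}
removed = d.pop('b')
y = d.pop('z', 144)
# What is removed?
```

After line 1: d = {'a': 49, 'b': 30, 'c': 5}
After line 2 (pop 'b' returns 30): d = {'a': 49, 'c': 5}, removed = 30
After line 3 (pop 'z' missing, returns default 144): d = {'a': 49, 'c': 5}, y = 144

30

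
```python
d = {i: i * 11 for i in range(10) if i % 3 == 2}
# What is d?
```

{2: 22, 5: 55, 8: 88}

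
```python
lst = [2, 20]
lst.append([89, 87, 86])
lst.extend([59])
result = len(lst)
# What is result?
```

After line 1: lst = [2, 20]
After line 2 (append adds [89, 87, 86] as single element): lst = [2, 20, [89, 87, 86]]
After line 3 (extend unpacks [59], adds 59): lst = [2, 20, [89, 87, 86], 59]
After line 4: result = len(lst) = 4

4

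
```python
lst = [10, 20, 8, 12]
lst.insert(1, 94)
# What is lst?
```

[10, 94, 20, 8, 12]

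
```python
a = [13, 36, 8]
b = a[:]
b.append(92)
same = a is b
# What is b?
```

After line 1: a = [13, 36, 8]
After line 2 (b = a[:] is a shallow copy, new object): a = [13, 36, 8], b = [13, 36, 8]
After line 3 (append only mutates b): a = [13, 36, 8], b = [13, 36, 8, 92]
After line 4 (same = a is b; different objects -> False): same = False

[13, 36, 8, 92]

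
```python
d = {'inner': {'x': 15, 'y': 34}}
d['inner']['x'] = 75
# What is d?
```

After line 1: d = {'inner': {'x': 15, 'y': 34}}
After line 2 (inner x overwritten): d = {'inner': {'x': 75, 'y': 34}}

{'inner': {'x': 75, 'y': 34}}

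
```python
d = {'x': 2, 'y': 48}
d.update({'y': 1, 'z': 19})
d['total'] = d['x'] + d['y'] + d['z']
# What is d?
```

After line 1: d = {'x': 2, 'y': 48}
After line 2 (y overwritten, z added): d = {'x': 2, 'y': 1, 'z': 19}
After line 3 (total = 2 + 1 + 19 = 22): d = {'x': 2, 'y': 1, 'z': 19, 'total': 22}

{'x': 2, 'y': 1, 'z': 19, 'total': 22}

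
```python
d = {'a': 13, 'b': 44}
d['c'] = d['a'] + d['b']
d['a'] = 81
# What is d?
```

After line 1: d = {'a': 13, 'b': 44}
After line 2 (d['c'] = 13 + 44): d = {'a': 13, 'b': 44, 'c': 57}
After line 3: d = {'a': 81, 'b': 44, 'c': 57}

{'a': 81, 'b': 44, 'c': 57}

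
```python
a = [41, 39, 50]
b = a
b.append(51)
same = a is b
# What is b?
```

After line 1: a = [41, 39, 50]
After line 2 (b = a is an alias, same object): a = [41, 39, 50], b = [41, 39, 50]
After line 3 (b.append mutates the shared list): a = [41, 39, 50, 51], b = [41, 39, 50, 51]
After line 4 (same = a is b; same object -> True): same = True

[41, 39, 50, 51]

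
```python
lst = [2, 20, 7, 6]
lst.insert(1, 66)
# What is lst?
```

[2, 66, 20, 7, 6]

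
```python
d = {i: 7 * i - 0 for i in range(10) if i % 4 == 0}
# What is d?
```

{0: 0, 4: 28, 8: 56}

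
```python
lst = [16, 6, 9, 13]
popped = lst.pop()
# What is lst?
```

[16, 6, 9]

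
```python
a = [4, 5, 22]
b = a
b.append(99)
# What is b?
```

After line 1: a = [4, 5, 22]
After line 2 (b = a is an alias, same object): a = [4, 5, 22], b = [4, 5, 22]
After line 3 (b.append mutates the shared list): a = [4, 5, 22, 99], b = [4, 5, 22, 99]

[4, 5, 22, 99]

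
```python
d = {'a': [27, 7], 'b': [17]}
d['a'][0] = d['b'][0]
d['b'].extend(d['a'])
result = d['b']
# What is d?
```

After line 1: d = {'a': [27, 7], 'b': [17]}
After line 2 (a[0] = b[0] = 17): d = {'a': [17, 7], 'b': [17]}
After line 3 (b.extend(a) appends [17, 7]): d = {'a': [17, 7], 'b': [17, 17, 7]}
After line 4: result = d['b'] = [17, 17, 7]

{'a': [17, 7], 'b': [17, 17, 7]}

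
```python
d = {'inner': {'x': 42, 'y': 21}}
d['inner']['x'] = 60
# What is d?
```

After line 1: d = {'inner': {'x': 42, 'y': 21}}
After line 2 (inner x overwritten): d = {'inner': {'x': 60, 'y': 21}}

{'inner': {'x': 60, 'y': 21}}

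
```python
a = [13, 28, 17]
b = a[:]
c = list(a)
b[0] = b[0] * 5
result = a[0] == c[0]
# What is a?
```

After line 1: a = [13, 28, 17]
After line 2 (b = a[:], copy): a = [13, 28, 17], b = [13, 28, 17]
After line 3 (c = list(a) is a copy, new object): c = [13, 28, 17]
After line 4 (b[0] = 13 * 5 = 65; only b mutates (copy)): a = [13, 28, 17], b = [65, 28, 17], c = [13, 28, 17]
After line 5 (a[0] = 13, c[0] = 13; result = True)

[13, 28, 17]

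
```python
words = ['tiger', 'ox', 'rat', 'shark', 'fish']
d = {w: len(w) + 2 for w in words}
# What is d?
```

{'tiger': 7, 'ox': 4, 'rat': 5, 'shark': 7, 'fish': 6}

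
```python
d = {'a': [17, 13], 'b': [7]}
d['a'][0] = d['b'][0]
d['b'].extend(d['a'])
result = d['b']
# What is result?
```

After line 1: d = {'a': [17, 13], 'b': [7]}
After line 2 (a[0] = b[0] = 7): d = {'a': [7, 13], 'b': [7]}
After line 3 (b.extend(a) appends [7, 13]): d = {'a': [7, 13], 'b': [7, 7, 13]}
After line 4: result = d['b'] = [7, 7, 13]

[7, 7, 13]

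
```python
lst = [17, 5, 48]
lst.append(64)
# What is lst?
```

[17, 5, 48, 64]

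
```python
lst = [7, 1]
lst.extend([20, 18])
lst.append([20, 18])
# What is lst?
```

After line 1: lst = [7, 1]
After line 2 (extend unpacks [20, 18]): lst = [7, 1, 20, 18]
After line 3 (append adds [20, 18] as single element): lst = [7, 1, 20, 18, [20, 18]]

[7, 1, 20, 18, [20, 18]]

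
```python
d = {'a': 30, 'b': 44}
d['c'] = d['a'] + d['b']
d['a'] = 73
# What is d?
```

After line 1: d = {'a': 30, 'b': 44}
After line 2 (d['c'] = 30 + 44): d = {'a': 30, 'b': 44, 'c': 74}
After line 3: d = {'a': 73, 'b': 44, 'c': 74}

{'a': 73, 'b': 44, 'c': 74}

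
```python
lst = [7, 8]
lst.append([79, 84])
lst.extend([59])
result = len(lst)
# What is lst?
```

After line 1: lst = [7, 8]
After line 2 (append adds [79, 84] as single element): lst = [7, 8, [79, 84]]
After line 3 (extend unpacks [59], adds 59): lst = [7, 8, [79, 84], 59]
After line 4: result = len(lst) = 4

[7, 8, [79, 84], 59]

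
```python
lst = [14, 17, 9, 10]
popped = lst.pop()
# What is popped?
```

10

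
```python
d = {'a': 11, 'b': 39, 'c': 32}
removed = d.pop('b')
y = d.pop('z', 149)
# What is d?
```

After line 1: d = {'a': 11, 'b': 39, 'c': 32}
After line 2 (pop 'b' returns 39): d = {'a': 11, 'c': 32}, removed = 39
After line 3 (pop 'z' missing, returns default 149): d = {'a': 11, 'c': 32}, y = 149

{'a': 11, 'c': 32}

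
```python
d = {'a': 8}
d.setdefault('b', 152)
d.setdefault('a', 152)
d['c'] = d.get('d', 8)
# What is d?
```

After line 1: d = {'a': 8}
After line 2 (setdefault adds 'b'=152): d = {'a': 8, 'b': 152}
After line 3 (setdefault 'a' no-op, already exists): d = {'a': 8, 'b': 152}
After line 4 (get('d', 8) returns default since 'd' not in d): d = {'a': 8, 'b': 152, 'c': 8}

{'a': 8, 'b': 152, 'c': 8}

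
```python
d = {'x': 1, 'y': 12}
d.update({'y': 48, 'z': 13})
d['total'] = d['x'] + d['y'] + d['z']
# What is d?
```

After line 1: d = {'x': 1, 'y': 12}
After line 2 (y overwritten, z added): d = {'x': 1, 'y': 48, 'z': 13}
After line 3 (total = 1 + 48 + 13 = 62): d = {'x': 1, 'y': 48, 'z': 13, 'total': 62}

{'x': 1, 'y': 48, 'z': 13, 'total': 62}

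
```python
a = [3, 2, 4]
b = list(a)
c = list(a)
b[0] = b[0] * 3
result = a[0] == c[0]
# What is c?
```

After line 1: a = [3, 2, 4]
After line 2 (b = list(a), copy): a = [3, 2, 4], b = [3, 2, 4]
After line 3 (c = list(a) is a copy, new object): c = [3, 2, 4]
After line 4 (b[0] = 3 * 3 = 9; only b mutates (copy)): a = [3, 2, 4], b = [9, 2, 4], c = [3, 2, 4]
After line 5 (a[0] = 3, c[0] = 3; result = True)

[3, 2, 4]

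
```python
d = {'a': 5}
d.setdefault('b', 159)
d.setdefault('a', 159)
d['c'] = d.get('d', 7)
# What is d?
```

After line 1: d = {'a': 5}
After line 2 (setdefault adds 'b'=159): d = {'a': 5, 'b': 159}
After line 3 (setdefault 'a' no-op, already exists): d = {'a': 5, 'b': 159}
After line 4 (get('d', 7) returns default since 'd' not in d): d = {'a': 5, 'b': 159, 'c': 7}

{'a': 5, 'b': 159, 'c': 7}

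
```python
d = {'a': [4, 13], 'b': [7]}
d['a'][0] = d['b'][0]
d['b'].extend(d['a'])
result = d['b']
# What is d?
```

After line 1: d = {'a': [4, 13], 'b': [7]}
After line 2 (a[0] = b[0] = 7): d = {'a': [7, 13], 'b': [7]}
After line 3 (b.extend(a) appends [7, 13]): d = {'a': [7, 13], 'b': [7, 7, 13]}
After line 4: result = d['b'] = [7, 7, 13]

{'a': [7, 13], 'b': [7, 7, 13]}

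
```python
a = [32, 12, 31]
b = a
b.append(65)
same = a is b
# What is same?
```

After line 1: a = [32, 12, 31]
After line 2 (b = a is an alias, same object): a = [32, 12, 31], b = [32, 12, 31]
After line 3 (b.append mutates the shared list): a = [32, 12, 31, 65], b = [32, 12, 31, 65]
After line 4 (same = a is b; same object -> True): same = True

True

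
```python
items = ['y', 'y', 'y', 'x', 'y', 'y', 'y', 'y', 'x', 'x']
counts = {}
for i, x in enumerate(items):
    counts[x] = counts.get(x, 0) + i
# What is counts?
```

Initial: counts = {}, items = ['y', 'y', 'y', 'x', 'y', 'y', 'y', 'y', 'x', 'x']
i=0, x='y': counts = {'y': 0}
i=1, x='y': counts = {'y': 1}
i=2, x='y': counts = {'y': 3}
i=3, x='x': counts = {'y': 3, 'x': 3}
i=4, x='y': counts = {'y': 7, 'x': 3}
i=5, x='y': counts = {'y': 12, 'x': 3}
i=6, x='y': counts = {'y': 18, 'x': 3}
i=7, x='y': counts = {'y': 25, 'x': 3}
i=8, x='x': counts = {'y': 25, 'x': 11}
i=9, x='x': counts = {'y': 25, 'x': 20}

{'y': 25, 'x': 20}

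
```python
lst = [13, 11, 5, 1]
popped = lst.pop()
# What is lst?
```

[13, 11, 5]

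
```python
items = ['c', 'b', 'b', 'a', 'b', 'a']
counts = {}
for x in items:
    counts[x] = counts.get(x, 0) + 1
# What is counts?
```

Initial: counts = {}, items = ['c', 'b', 'b', 'a', 'b', 'a']
See 'c': counts = {'c': 1}
See 'b': counts = {'c': 1, 'b': 1}
See 'b': counts = {'c': 1, 'b': 2}
See 'a': counts = {'c': 1, 'b': 2, 'a': 1}
See 'b': counts = {'c': 1, 'b': 3, 'a': 1}
See 'a': counts = {'c': 1, 'b': 3, 'a': 2}

{'c': 1, 'b': 3, 'a': 2}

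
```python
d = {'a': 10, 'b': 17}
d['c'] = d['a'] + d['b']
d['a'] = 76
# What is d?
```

After line 1: d = {'a': 10, 'b': 17}
After line 2 (d['c'] = 10 + 17): d = {'a': 10, 'b': 17, 'c': 27}
After line 3: d = {'a': 76, 'b': 17, 'c': 27}

{'a': 76, 'b': 17, 'c': 27}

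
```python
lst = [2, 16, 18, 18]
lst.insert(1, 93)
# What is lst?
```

[2, 93, 16, 18, 18]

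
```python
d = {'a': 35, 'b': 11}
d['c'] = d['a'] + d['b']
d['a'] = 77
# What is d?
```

After line 1: d = {'a': 35, 'b': 11}
After line 2 (d['c'] = 35 + 11): d = {'a': 35, 'b': 11, 'c': 46}
After line 3: d = {'a': 77, 'b': 11, 'c': 46}

{'a': 77, 'b': 11, 'c': 46}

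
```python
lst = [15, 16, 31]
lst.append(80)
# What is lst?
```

[15, 16, 31, 80]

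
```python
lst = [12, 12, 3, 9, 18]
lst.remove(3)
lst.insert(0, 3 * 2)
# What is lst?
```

After line 1: lst = [12, 12, 3, 9, 18]
After line 2 (remove first 3): lst = [12, 12, 9, 18]
After line 3 (insert 6 at index 0): lst = [6, 12, 12, 9, 18]

[6, 12, 12, 9, 18]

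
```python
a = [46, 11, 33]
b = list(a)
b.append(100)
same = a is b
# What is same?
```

After line 1: a = [46, 11, 33]
After line 2 (b = list(a) is a shallow copy, new object): a = [46, 11, 33], b = [46, 11, 33]
After line 3 (append only mutates b): a = [46, 11, 33], b = [46, 11, 33, 100]
After line 4 (same = a is b; different objects -> False): same = False

False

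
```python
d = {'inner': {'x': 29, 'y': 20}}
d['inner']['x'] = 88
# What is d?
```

After line 1: d = {'inner': {'x': 29, 'y': 20}}
After line 2 (inner x overwritten): d = {'inner': {'x': 88, 'y': 20}}

{'inner': {'x': 88, 'y': 20}}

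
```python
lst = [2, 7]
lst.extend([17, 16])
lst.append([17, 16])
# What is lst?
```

After line 1: lst = [2, 7]
After line 2 (extend unpacks [17, 16]): lst = [2, 7, 17, 16]
After line 3 (append adds [17, 16] as single element): lst = [2, 7, 17, 16, [17, 16]]

[2, 7, 17, 16, [17, 16]]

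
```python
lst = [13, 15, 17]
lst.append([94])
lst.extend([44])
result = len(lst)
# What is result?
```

After line 1: lst = [13, 15, 17]
After line 2 (append adds [94] as single element): lst = [13, 15, 17, [94]]
After line 3 (extend unpacks [44], adds 44): lst = [13, 15, 17, [94], 44]
After line 4: result = len(lst) = 5

5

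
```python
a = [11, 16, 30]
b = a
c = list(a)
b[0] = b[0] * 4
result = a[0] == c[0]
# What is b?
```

After line 1: a = [11, 16, 30]
After line 2 (b = a, alias): a = [11, 16, 30], b = [11, 16, 30]
After line 3 (c = list(a) is a copy, new object): c = [11, 16, 30]
After line 4 (b[0] = 11 * 4 = 44; mutates shared a/b): a = b = [44, 16, 30], c = [11, 16, 30]
After line 5 (a[0] = 44, c[0] = 11; result = False)

[44, 16, 30]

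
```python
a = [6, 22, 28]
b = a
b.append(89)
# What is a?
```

After line 1: a = [6, 22, 28]
After line 2 (b = a is an alias, same object): a = [6, 22, 28], b = [6, 22, 28]
After line 3 (b.append mutates the shared list): a = [6, 22, 28, 89], b = [6, 22, 28, 89]

[6, 22, 28, 89]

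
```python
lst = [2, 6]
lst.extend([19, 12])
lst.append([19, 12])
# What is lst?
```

After line 1: lst = [2, 6]
After line 2 (extend unpacks [19, 12]): lst = [2, 6, 19, 12]
After line 3 (append adds [19, 12] as single element): lst = [2, 6, 19, 12, [19, 12]]

[2, 6, 19, 12, [19, 12]]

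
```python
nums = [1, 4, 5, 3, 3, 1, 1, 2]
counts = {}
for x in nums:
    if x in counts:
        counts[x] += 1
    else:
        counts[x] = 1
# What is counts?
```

Initial: counts = {}, nums = [1, 4, 5, 3, 3, 1, 1, 2]
See 1: counts = {1: 1}
See 4: counts = {1: 1, 4: 1}
See 5: counts = {1: 1, 4: 1, 5: 1}
See 3: counts = {1: 1, 4: 1, 5: 1, 3: 1}
See 3: counts = {1: 1, 4: 1, 5: 1, 3: 2}
See 1: counts = {1: 2, 4: 1, 5: 1, 3: 2}
See 1: counts = {1: 3, 4: 1, 5: 1, 3: 2}
See 2: counts = {1: 3, 4: 1, 5: 1, 3: 2, 2: 1}

{1: 3, 4: 1, 5: 1, 3: 2, 2: 1}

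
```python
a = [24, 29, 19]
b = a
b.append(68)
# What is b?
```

After line 1: a = [24, 29, 19]
After line 2 (b = a is an alias, same object): a = [24, 29, 19], b = [24, 29, 19]
After line 3 (b.append mutates the shared list): a = [24, 29, 19, 68], b = [24, 29, 19, 68]

[24, 29, 19, 68]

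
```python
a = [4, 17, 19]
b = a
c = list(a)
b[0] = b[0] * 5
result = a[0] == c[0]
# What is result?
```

After line 1: a = [4, 17, 19]
After line 2 (b = a, alias): a = [4, 17, 19], b = [4, 17, 19]
After line 3 (c = list(a) is a copy, new object): c = [4, 17, 19]
After line 4 (b[0] = 4 * 5 = 20; mutates shared a/b): a = b = [20, 17, 19], c = [4, 17, 19]
After line 5 (a[0] = 20, c[0] = 4; result = False)

False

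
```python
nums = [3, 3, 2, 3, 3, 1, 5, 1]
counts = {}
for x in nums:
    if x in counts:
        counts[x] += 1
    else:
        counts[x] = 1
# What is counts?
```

Initial: counts = {}, nums = [3, 3, 2, 3, 3, 1, 5, 1]
See 3: counts = {3: 1}
See 3: counts = {3: 2}
See 2: counts = {3: 2, 2: 1}
See 3: counts = {3: 3, 2: 1}
See 3: counts = {3: 4, 2: 1}
See 1: counts = {3: 4, 2: 1, 1: 1}
See 5: counts = {3: 4, 2: 1, 1: 1, 5: 1}
See 1: counts = {3: 4, 2: 1, 1: 2, 5: 1}

{3: 4, 2: 1, 1: 2, 5: 1}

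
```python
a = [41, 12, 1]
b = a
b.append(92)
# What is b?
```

After line 1: a = [41, 12, 1]
After line 2 (b = a is an alias, same object): a = [41, 12, 1], b = [41, 12, 1]
After line 3 (b.append mutates the shared list): a = [41, 12, 1, 92], b = [41, 12, 1, 92]

[41, 12, 1, 92]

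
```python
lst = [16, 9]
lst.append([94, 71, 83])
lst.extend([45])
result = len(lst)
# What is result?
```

After line 1: lst = [16, 9]
After line 2 (append adds [94, 71, 83] as single element): lst = [16, 9, [94, 71, 83]]
After line 3 (extend unpacks [45], adds 45): lst = [16, 9, [94, 71, 83], 45]
After line 4: result = len(lst) = 4

4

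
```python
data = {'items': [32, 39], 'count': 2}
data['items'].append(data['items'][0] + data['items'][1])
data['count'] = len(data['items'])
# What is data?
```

After line 1: data = {'items': [32, 39], 'count': 2}
After line 2 (append 32 + 39 = 71): data = {'items': [32, 39, 71], 'count': 2}
After line 3 (count = len(items) = 3): data = {'items': [32, 39, 71], 'count': 3}

{'items': [32, 39, 71], 'count': 3}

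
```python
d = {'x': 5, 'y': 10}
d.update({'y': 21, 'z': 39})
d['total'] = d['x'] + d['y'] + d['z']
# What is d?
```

After line 1: d = {'x': 5, 'y': 10}
After line 2 (y overwritten, z added): d = {'x': 5, 'y': 21, 'z': 39}
After line 3 (total = 5 + 21 + 39 = 65): d = {'x': 5, 'y': 21, 'z': 39, 'total': 65}

{'x': 5, 'y': 21, 'z': 39, 'total': 65}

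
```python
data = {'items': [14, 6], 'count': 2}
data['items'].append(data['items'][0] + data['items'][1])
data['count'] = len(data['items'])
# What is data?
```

After line 1: data = {'items': [14, 6], 'count': 2}
After line 2 (append 14 + 6 = 20): data = {'items': [14, 6, 20], 'count': 2}
After line 3 (count = len(items) = 3): data = {'items': [14, 6, 20], 'count': 3}

{'items': [14, 6, 20], 'count': 3}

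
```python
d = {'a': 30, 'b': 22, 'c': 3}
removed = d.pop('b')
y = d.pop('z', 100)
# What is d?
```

After line 1: d = {'a': 30, 'b': 22, 'c': 3}
After line 2 (pop 'b' returns 22): d = {'a': 30, 'c': 3}, removed = 22
After line 3 (pop 'z' missing, returns default 100): d = {'a': 30, 'c': 3}, y = 100

{'a': 30, 'c': 3}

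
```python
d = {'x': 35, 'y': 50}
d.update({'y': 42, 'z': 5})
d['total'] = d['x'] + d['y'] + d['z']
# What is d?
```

After line 1: d = {'x': 35, 'y': 50}
After line 2 (y overwritten, z added): d = {'x': 35, 'y': 42, 'z': 5}
After line 3 (total = 35 + 42 + 5 = 82): d = {'x': 35, 'y': 42, 'z': 5, 'total': 82}

{'x': 35, 'y': 42, 'z': 5, 'total': 82}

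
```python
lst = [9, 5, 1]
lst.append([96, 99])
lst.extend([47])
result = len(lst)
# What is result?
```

After line 1: lst = [9, 5, 1]
After line 2 (append adds [96, 99] as single element): lst = [9, 5, 1, [96, 99]]
After line 3 (extend unpacks [47], adds 47): lst = [9, 5, 1, [96, 99], 47]
After line 4: result = len(lst) = 5

5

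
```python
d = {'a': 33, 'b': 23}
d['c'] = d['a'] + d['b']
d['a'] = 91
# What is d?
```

After line 1: d = {'a': 33, 'b': 23}
After line 2 (d['c'] = 33 + 23): d = {'a': 33, 'b': 23, 'c': 56}
After line 3: d = {'a': 91, 'b': 23, 'c': 56}

{'a': 91, 'b': 23, 'c': 56}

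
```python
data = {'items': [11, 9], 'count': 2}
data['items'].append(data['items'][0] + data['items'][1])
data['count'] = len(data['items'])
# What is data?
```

After line 1: data = {'items': [11, 9], 'count': 2}
After line 2 (append 11 + 9 = 20): data = {'items': [11, 9, 20], 'count': 2}
After line 3 (count = len(items) = 3): data = {'items': [11, 9, 20], 'count': 3}

{'items': [11, 9, 20], 'count': 3}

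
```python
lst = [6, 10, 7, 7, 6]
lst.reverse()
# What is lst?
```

[6, 7, 7, 10, 6]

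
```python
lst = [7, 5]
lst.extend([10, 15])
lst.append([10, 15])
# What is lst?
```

After line 1: lst = [7, 5]
After line 2 (extend unpacks [10, 15]): lst = [7, 5, 10, 15]
After line 3 (append adds [10, 15] as single element): lst = [7, 5, 10, 15, [10, 15]]

[7, 5, 10, 15, [10, 15]]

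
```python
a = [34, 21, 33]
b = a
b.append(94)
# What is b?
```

After line 1: a = [34, 21, 33]
After line 2 (b = a is an alias, same object): a = [34, 21, 33], b = [34, 21, 33]
After line 3 (b.append mutates the shared list): a = [34, 21, 33, 94], b = [34, 21, 33, 94]

[34, 21, 33, 94]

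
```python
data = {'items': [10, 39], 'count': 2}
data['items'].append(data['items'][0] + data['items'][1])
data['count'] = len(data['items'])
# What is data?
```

After line 1: data = {'items': [10, 39], 'count': 2}
After line 2 (append 10 + 39 = 49): data = {'items': [10, 39, 49], 'count': 2}
After line 3 (count = len(items) = 3): data = {'items': [10, 39, 49], 'count': 3}

{'items': [10, 39, 49], 'count': 3}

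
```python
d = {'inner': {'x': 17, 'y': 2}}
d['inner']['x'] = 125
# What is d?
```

After line 1: d = {'inner': {'x': 17, 'y': 2}}
After line 2 (inner x overwritten): d = {'inner': {'x': 125, 'y': 2}}

{'inner': {'x': 125, 'y': 2}}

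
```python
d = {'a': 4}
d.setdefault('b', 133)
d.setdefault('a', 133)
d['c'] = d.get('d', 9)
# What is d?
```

After line 1: d = {'a': 4}
After line 2 (setdefault adds 'b'=133): d = {'a': 4, 'b': 133}
After line 3 (setdefault 'a' no-op, already exists): d = {'a': 4, 'b': 133}
After line 4 (get('d', 9) returns default since 'd' not in d): d = {'a': 4, 'b': 133, 'c': 9}

{'a': 4, 'b': 133, 'c': 9}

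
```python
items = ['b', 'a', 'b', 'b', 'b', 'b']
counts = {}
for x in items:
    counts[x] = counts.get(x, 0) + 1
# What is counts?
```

Initial: counts = {}, items = ['b', 'a', 'b', 'b', 'b', 'b']
See 'b': counts = {'b': 1}
See 'a': counts = {'b': 1, 'a': 1}
See 'b': counts = {'b': 2, 'a': 1}
See 'b': counts = {'b': 3, 'a': 1}
See 'b': counts = {'b': 4, 'a': 1}
See 'b': counts = {'b': 5, 'a': 1}

{'b': 5, 'a': 1}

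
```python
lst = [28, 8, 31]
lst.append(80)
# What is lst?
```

[28, 8, 31, 80]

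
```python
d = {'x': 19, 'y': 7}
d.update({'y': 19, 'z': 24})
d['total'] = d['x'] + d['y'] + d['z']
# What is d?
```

After line 1: d = {'x': 19, 'y': 7}
After line 2 (y overwritten, z added): d = {'x': 19, 'y': 19, 'z': 24}
After line 3 (total = 19 + 19 + 24 = 62): d = {'x': 19, 'y': 19, 'z': 24, 'total': 62}

{'x': 19, 'y': 19, 'z': 24, 'total': 62}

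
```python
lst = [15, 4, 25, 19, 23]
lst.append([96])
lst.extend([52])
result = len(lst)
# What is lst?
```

After line 1: lst = [15, 4, 25, 19, 23]
After line 2 (append adds [96] as single element): lst = [15, 4, 25, 19, 23, [96]]
After line 3 (extend unpacks [52], adds 52): lst = [15, 4, 25, 19, 23, [96], 52]
After line 4: result = len(lst) = 7

[15, 4, 25, 19, 23, [96], 52]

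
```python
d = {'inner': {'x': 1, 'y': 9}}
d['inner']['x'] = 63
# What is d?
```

After line 1: d = {'inner': {'x': 1, 'y': 9}}
After line 2 (inner x overwritten): d = {'inner': {'x': 63, 'y': 9}}

{'inner': {'x': 63, 'y': 9}}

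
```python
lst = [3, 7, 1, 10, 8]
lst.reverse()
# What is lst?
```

[8, 10, 1, 7, 3]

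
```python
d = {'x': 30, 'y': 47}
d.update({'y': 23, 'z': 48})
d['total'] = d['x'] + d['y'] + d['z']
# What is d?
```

After line 1: d = {'x': 30, 'y': 47}
After line 2 (y overwritten, z added): d = {'x': 30, 'y': 23, 'z': 48}
After line 3 (total = 30 + 23 + 48 = 101): d = {'x': 30, 'y': 23, 'z': 48, 'total': 101}

{'x': 30, 'y': 23, 'z': 48, 'total': 101}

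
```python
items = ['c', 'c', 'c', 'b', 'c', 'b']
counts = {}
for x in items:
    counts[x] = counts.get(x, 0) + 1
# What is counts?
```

Initial: counts = {}, items = ['c', 'c', 'c', 'b', 'c', 'b']
See 'c': counts = {'c': 1}
See 'c': counts = {'c': 2}
See 'c': counts = {'c': 3}
See 'b': counts = {'c': 3, 'b': 1}
See 'c': counts = {'c': 4, 'b': 1}
See 'b': counts = {'c': 4, 'b': 2}

{'c': 4, 'b': 2}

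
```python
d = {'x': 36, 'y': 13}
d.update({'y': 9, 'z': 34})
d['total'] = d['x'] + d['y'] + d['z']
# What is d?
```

After line 1: d = {'x': 36, 'y': 13}
After line 2 (y overwritten, z added): d = {'x': 36, 'y': 9, 'z': 34}
After line 3 (total = 36 + 9 + 34 = 79): d = {'x': 36, 'y': 9, 'z': 34, 'total': 79}

{'x': 36, 'y': 9, 'z': 34, 'total': 79}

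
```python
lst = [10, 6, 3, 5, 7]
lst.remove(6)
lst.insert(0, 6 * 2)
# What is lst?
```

After line 1: lst = [10, 6, 3, 5, 7]
After line 2 (remove first 6): lst = [10, 3, 5, 7]
After line 3 (insert 12 at index 0): lst = [12, 10, 3, 5, 7]

[12, 10, 3, 5, 7]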